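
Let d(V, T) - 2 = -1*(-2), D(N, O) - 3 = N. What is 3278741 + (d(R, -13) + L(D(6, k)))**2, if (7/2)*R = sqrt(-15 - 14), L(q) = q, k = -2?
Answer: 3278910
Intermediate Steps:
D(N, O) = 3 + N
R = 2*I*sqrt(29)/7 (R = 2*sqrt(-15 - 14)/7 = 2*sqrt(-29)/7 = 2*(I*sqrt(29))/7 = 2*I*sqrt(29)/7 ≈ 1.5386*I)
d(V, T) = 4 (d(V, T) = 2 - 1*(-2) = 2 + 2 = 4)
3278741 + (d(R, -13) + L(D(6, k)))**2 = 3278741 + (4 + (3 + 6))**2 = 3278741 + (4 + 9)**2 = 3278741 + 13**2 = 3278741 + 169 = 3278910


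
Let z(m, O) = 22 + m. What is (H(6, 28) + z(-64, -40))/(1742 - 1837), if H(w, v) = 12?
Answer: 6/19 ≈ 0.31579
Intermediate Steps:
(H(6, 28) + z(-64, -40))/(1742 - 1837) = (12 + (22 - 64))/(1742 - 1837) = (12 - 42)/(-95) = -30*(-1/95) = 6/19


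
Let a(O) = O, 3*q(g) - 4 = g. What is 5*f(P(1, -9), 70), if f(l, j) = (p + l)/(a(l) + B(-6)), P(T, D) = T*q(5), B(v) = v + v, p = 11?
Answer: -70/9 ≈ -7.7778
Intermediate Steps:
q(g) = 4/3 + g/3
B(v) = 2*v
P(T, D) = 3*T (P(T, D) = T*(4/3 + (⅓)*5) = T*(4/3 + 5/3) = T*3 = 3*T)
f(l, j) = (11 + l)/(-12 + l) (f(l, j) = (11 + l)/(l + 2*(-6)) = (11 + l)/(l - 12) = (11 + l)/(-12 + l))
5*f(P(1, -9), 70) = 5*((11 + 3*1)/(-12 + 3*1)) = 5*((11 + 3)/(-12 + 3)) = 5*(14/(-9)) = 5*(-⅑*14) = 5*(-14/9) = -70/9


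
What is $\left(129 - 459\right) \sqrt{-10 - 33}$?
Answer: $- 330 i \sqrt{43} \approx - 2164.0 i$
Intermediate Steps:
$\left(129 - 459\right) \sqrt{-10 - 33} = - 330 \sqrt{-43} = - 330 i \sqrt{43}$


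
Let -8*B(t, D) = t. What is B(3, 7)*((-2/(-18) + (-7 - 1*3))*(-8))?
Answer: -89/3 ≈ -29.667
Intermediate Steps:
B(t, D) = -t/8
B(3, 7)*((-2/(-18) + (-7 - 1*3))*(-8)) = (-⅛*3)*((-2/(-18) + (-7 - 1*3))*(-8)) = -3*(-2*(-1/18) + (-7 - 3))*(-8)/8 = -3*(⅑ - 10)*(-8)/8 = -(-89)*(-8)/24 = -3/8*712/9 = -89/3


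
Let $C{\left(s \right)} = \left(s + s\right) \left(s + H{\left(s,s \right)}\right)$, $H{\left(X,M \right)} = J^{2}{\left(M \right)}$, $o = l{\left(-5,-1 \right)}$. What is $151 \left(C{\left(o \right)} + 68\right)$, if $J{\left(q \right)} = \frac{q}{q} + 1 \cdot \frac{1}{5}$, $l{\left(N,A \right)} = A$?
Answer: $\frac{253378}{25} \approx 10135.0$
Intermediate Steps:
$o = -1$
$J{\left(q \right)} = \frac{6}{5}$ ($J{\left(q \right)} = 1 + 1 \cdot \frac{1}{5} = 1 + \frac{1}{5} = \frac{6}{5}$)
$H{\left(X,M \right)} = \frac{36}{25}$ ($H{\left(X,M \right)} = \left(\frac{6}{5}\right)^{2} = \frac{36}{25}$)
$C{\left(s \right)} = 2 s \left(\frac{36}{25} + s\right)$ ($C{\left(s \right)} = \left(s + s\right) \left(s + \frac{36}{25}\right) = 2 s \left(\frac{36}{25} + s\right)$)
$151 \left(C{\left(o \right)} + 68\right) = 151 \left(\frac{2}{25} \left(-1\right) \left(36 + 25 \left(-1\right)\right) + 68\right) = 151 \left(\frac{2}{25} \left(-1\right) \left(36 - 25\right) + 68\right) = 151 \left(\frac{2}{25} \left(-1\right) 11 + 68\right) = 151 \left(- \frac{22}{25} + 68\right) = 151 \cdot \frac{1678}{25} = \frac{253378}{25}$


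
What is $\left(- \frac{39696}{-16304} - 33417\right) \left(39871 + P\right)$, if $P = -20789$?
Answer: $- \frac{649731452244}{1019} \approx -6.3762 \cdot 10^{8}$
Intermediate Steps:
$\left(- \frac{39696}{-16304} - 33417\right) \left(39871 + P\right) = \left(- \frac{39696}{-16304} - 33417\right) \left(39871 - 20789\right) = \left(\left(-39696\right) \left(- \frac{1}{16304}\right) - 33417\right) 19082 = \left(\frac{2481}{1019} - 33417\right) 19082 = \left(- \frac{34049442}{1019}\right) 19082 = - \frac{649731452244}{1019}$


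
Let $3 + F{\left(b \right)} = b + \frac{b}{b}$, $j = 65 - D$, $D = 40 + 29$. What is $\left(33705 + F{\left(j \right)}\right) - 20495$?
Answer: $13204$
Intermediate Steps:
$D = 69$
$j = -4$ ($j = 65 - 69 = -4$)
$F{\left(b \right)} = -2 + b$ ($F{\left(b \right)} = -3 + \left(b + \frac{b}{b}\right) = -3 + \left(b + 1\right) = -3 + \left(1 + b\right) = -2 + b$)
$\left(33705 + F{\left(j \right)}\right) - 20495 = \left(33705 - 6\right) - 20495 = 33699 - 20495 = 13204$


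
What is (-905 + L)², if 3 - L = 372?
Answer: 1623076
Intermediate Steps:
L = -369 (L = 3 - 1*372 = 3 - 372 = -369)
(-905 + L)² = (-905 - 369)² = (-1274)² = 1623076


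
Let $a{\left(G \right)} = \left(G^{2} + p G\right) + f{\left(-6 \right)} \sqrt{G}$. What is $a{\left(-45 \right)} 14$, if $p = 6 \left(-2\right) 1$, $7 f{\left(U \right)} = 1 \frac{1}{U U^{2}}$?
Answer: $35910 - \frac{i \sqrt{5}}{36} \approx 35910.0 - 0.062113 i$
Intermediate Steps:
$f{\left(U \right)} = \frac{1}{7 U^{3}}$ ($f{\left(U \right)} = \frac{1 \frac{1}{U U^{2}}}{7} = \frac{1 \frac{1}{U^{3}}}{7} = \frac{1}{7 U^{3}}$)
$p = -12$ ($p = \left(-12\right) 1 = -12$)
$a{\left(G \right)} = G^{2} - 12 G - \frac{\sqrt{G}}{1512}$ ($a{\left(G \right)} = \left(G^{2} - 12 G\right) + \frac{1}{7 \left(-216\right)} \sqrt{G} = \left(G^{2} - 12 G\right) + \frac{1}{7} \left(- \frac{1}{216}\right) \sqrt{G} = \left(G^{2} - 12 G\right) - \frac{\sqrt{G}}{1512} = G^{2} - 12 G - \frac{\sqrt{G}}{1512}$)
$a{\left(-45 \right)} 14 = \left(\left(-45\right)^{2} - -540 - \frac{\sqrt{-45}}{1512}\right) 14 = \left(2025 + 540 - \frac{3 i \sqrt{5}}{1512}\right) 14 = \left(2025 + 540 - \frac{i \sqrt{5}}{504}\right) 14 = \left(2565 - \frac{i \sqrt{5}}{504}\right) 14 = 35910 - \frac{i \sqrt{5}}{36}$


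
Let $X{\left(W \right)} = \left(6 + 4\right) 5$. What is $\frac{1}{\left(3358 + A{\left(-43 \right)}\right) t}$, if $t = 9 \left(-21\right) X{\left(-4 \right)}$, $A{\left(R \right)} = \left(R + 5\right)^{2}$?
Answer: $- \frac{1}{45378900} \approx -2.2037 \cdot 10^{-8}$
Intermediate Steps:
$A{\left(R \right)} = \left(5 + R\right)^{2}$
$X{\left(W \right)} = 50$ ($X{\left(W \right)} = 10 \cdot 5 = 50$)
$t = -9450$ ($t = 9 \left(-21\right) 50 = \left(-189\right) 50 = -9450$)
$\frac{1}{\left(3358 + A{\left(-43 \right)}\right) t} = \frac{1}{\left(3358 + \left(5 - 43\right)^{2}\right) \left(-9450\right)} = \frac{1}{3358 + \left(-38\right)^{2}} \left(- \frac{1}{9450}\right) = \frac{1}{3358 + 1444} \left(- \frac{1}{9450}\right) = \frac{1}{4802} \left(- \frac{1}{9450}\right) = - \frac{1}{45378900}$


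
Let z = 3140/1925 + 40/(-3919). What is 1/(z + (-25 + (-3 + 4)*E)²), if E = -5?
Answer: 1508815/1360379232 ≈ 0.0011091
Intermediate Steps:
z = 2445732/1508815 (z = 3140*(1/1925) + 40*(-1/3919) = 628/385 - 40/3919 = 2445732/1508815 ≈ 1.6210)
1/(z + (-25 + (-3 + 4)*E)²) = 1/(2445732/1508815 + (-25 + (-3 + 4)*(-5))²) = 1/(2445732/1508815 + (-25 + 1*(-5))²) = 1/(2445732/1508815 + (-25 - 5)²) = 1/(2445732/1508815 + (-30)²) = 1/(2445732/1508815 + 900) = 1/(1360379232/1508815) = 1508815/1360379232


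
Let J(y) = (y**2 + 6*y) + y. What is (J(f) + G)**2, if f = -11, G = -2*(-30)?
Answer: 10816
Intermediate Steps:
G = 60
J(y) = y**2 + 7*y
(J(f) + G)**2 = (-11*(7 - 11) + 60)**2 = (-11*(-4) + 60)**2 = (44 + 60)**2 = 104**2 = 10816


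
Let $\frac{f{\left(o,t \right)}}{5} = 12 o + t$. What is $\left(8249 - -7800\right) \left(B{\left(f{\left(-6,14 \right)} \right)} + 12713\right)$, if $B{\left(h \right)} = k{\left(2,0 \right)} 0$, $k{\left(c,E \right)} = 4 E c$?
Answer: $204030937$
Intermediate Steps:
$f{\left(o,t \right)} = 5 t + 60 o$ ($f{\left(o,t \right)} = 5 \left(12 o + t\right) = 5 \left(t + 12 o\right) = 5 t + 60 o$)
$k{\left(c,E \right)} = 4 E c$
$B{\left(h \right)} = 0$ ($B{\left(h \right)} = 4 \cdot 0 \cdot 2 \cdot 0 = 0 \cdot 0 = 0$)
$\left(8249 - -7800\right) \left(B{\left(f{\left(-6,14 \right)} \right)} + 12713\right) = \left(8249 - -7800\right) \left(0 + 12713\right) = \left(8249 + 7800\right) 12713 = 16049 \cdot 12713 = 204030937$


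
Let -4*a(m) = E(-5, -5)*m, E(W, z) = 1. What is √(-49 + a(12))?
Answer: 2*I*√13 ≈ 7.2111*I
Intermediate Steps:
a(m) = -m/4
√(-49 + a(12)) = √(-49 - ¼*12) = √(-49 - 3) = √(-52) = 2*I*√13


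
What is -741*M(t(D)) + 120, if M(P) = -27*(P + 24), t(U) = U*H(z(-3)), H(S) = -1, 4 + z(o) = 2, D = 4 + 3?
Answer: 340239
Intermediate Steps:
D = 7
z(o) = -2 (z(o) = -4 + 2 = -2)
t(U) = -U (t(U) = U*(-1) = -U)
M(P) = -648 - 27*P (M(P) = -27*(24 + P) = -648 - 27*P)
-741*M(t(D)) + 120 = -741*(-648 - (-27)*7) + 120 = -741*(-648 - 27*(-7)) + 120 = -741*(-648 + 189) + 120 = -741*(-459) + 120 = 340119 + 120 = 340239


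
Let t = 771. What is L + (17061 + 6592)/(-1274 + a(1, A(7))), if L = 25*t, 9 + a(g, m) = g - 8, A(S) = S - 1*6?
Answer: 24841097/1290 ≈ 19257.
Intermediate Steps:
A(S) = -6 + S (A(S) = S - 6 = -6 + S)
a(g, m) = -17 + g (a(g, m) = -9 + (g - 8) = -9 + (-8 + g) = -17 + g)
L = 19275 (L = 25*771 = 19275)
L + (17061 + 6592)/(-1274 + a(1, A(7))) = 19275 + (17061 + 6592)/(-1274 + (-17 + 1)) = 19275 + 23653/(-1274 - 16) = 19275 + 23653/(-1290) = 19275 + 23653*(-1/1290) = 19275 - 23653/1290 = 24841097/1290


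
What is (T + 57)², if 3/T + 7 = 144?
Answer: 61027344/18769 ≈ 3251.5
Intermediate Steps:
T = 3/137 (T = 3/(-7 + 144) = 3/137 ≈ 0.021898)
(T + 57)² = (3/137 + 57)² = (7812/137)² = 61027344/18769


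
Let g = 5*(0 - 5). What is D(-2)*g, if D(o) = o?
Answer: 50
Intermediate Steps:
g = -25 (g = 5*(-5) = -25)
D(-2)*g = -2*(-25) = 50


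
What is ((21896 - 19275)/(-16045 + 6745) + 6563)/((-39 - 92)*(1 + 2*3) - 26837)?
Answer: -61033279/258112200 ≈ -0.23646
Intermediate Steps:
((21896 - 19275)/(-16045 + 6745) + 6563)/((-39 - 92)*(1 + 2*3) - 26837) = (2621/(-9300) + 6563)/(-131*(1 + 6) - 26837) = (2621*(-1/9300) + 6563)/(-131*7 - 26837) = (-2621/9300 + 6563)/(-917 - 26837) = (61033279/9300)/(-27754) = (61033279/9300)*(-1/27754) = -61033279/258112200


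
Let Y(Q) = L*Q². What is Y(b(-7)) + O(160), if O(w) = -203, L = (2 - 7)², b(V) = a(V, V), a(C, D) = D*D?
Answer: 59822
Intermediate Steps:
a(C, D) = D²
b(V) = V²
L = 25 (L = (-5)² = 25)
Y(Q) = 25*Q²
Y(b(-7)) + O(160) = 25*((-7)²)² - 203 = 25*49² - 203 = 25*2401 - 203 = 60025 - 203 = 59822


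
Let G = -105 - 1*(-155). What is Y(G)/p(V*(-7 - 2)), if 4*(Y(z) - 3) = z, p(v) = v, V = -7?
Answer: 31/126 ≈ 0.24603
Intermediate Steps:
G = 50 (G = -105 + 155 = 50)
Y(z) = 3 + z/4
Y(G)/p(V*(-7 - 2)) = (3 + (¼)*50)/((-7*(-7 - 2))) = (3 + 25/2)/((-7*(-9))) = (31/2)/63 = (31/2)*(1/63) = 31/126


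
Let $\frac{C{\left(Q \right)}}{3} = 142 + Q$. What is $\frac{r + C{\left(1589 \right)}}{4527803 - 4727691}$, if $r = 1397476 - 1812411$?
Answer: $\frac{204871}{99944} \approx 2.0499$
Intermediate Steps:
$r = -414935$ ($r = 1397476 - 1812411 = -414935$)
$C{\left(Q \right)} = 426 + 3 Q$ ($C{\left(Q \right)} = 3 \left(142 + Q\right) = 426 + 3 Q$)
$\frac{r + C{\left(1589 \right)}}{4527803 - 4727691} = \frac{-414935 + \left(426 + 3 \cdot 1589\right)}{4527803 - 4727691} = \frac{-414935 + \left(426 + 4767\right)}{-199888} = \left(-414935 + 5193\right) \left(- \frac{1}{199888}\right) = \left(-409742\right) \left(- \frac{1}{199888}\right) = \frac{204871}{99944}$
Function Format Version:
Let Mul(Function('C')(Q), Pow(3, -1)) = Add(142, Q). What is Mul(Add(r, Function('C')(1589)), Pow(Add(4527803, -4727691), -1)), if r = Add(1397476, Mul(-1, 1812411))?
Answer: Rational(204871, 99944) ≈ 2.0499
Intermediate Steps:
r = -414935 (r = Add(1397476, -1812411) = -414935)
Function('C')(Q) = Add(426, Mul(3, Q)) (Function('C')(Q) = Mul(3, Add(142, Q)) = Add(426, Mul(3, Q)))
Mul(Add(r, Function('C')(1589)), Pow(Add(4527803, -4727691), -1)) = Mul(Add(-414935, Add(426, Mul(3, 1589))), Pow(Add(4527803, -4727691), -1)) = Mul(Add(-414935, Add(426, 4767)), Pow(-199888, -1)) = Mul(Add(-414935, 5193), Rational(-1, 199888)) = Mul(-409742, Rational(-1, 199888)) = Rational(204871, 99944)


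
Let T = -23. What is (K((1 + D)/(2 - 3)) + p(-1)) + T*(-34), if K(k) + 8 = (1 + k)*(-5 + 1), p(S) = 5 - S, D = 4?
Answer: 796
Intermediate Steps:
K(k) = -12 - 4*k (K(k) = -8 + (1 + k)*(-5 + 1) = -8 + (1 + k)*(-4) = -8 + (-4 - 4*k) = -12 - 4*k)
(K((1 + D)/(2 - 3)) + p(-1)) + T*(-34) = ((-12 - 4*(1 + 4)/(2 - 3)) + (5 - 1*(-1))) - 23*(-34) = ((-12 - 20/(-1)) + (5 + 1)) + 782 = ((-12 - 20*(-1)) + 6) + 782 = ((-12 - 4*(-5)) + 6) + 782 = ((-12 + 20) + 6) + 782 = (8 + 6) + 782 = 14 + 782 = 796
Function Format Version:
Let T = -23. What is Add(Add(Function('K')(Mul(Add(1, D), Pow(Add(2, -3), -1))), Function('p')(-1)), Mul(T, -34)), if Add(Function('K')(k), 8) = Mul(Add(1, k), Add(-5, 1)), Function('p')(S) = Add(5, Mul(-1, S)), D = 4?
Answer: 796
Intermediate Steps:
Function('K')(k) = Add(-12, Mul(-4, k)) (Function('K')(k) = Add(-8, Mul(Add(1, k), Add(-5, 1))) = Add(-8, Mul(Add(1, k), -4)) = Add(-8, Add(-4, Mul(-4, k))) = Add(-12, Mul(-4, k)))
Add(Add(Function('K')(Mul(Add(1, D), Pow(Add(2, -3), -1))), Function('p')(-1)), Mul(T, -34)) = Add(Add(Add(-12, Mul(-4, Mul(Add(1, 4), Pow(Add(2, -3), -1)))), Add(5, Mul(-1, -1))), Mul(-23, -34)) = Add(Add(Add(-12, Mul(-4, Mul(5, Pow(-1, -1)))), Add(5, 1)), 782) = Add(Add(Add(-12, Mul(-4, Mul(5, -1))), 6), 782) = Add(Add(Add(-12, Mul(-4, -5)), 6), 782) = Add(Add(Add(-12, 20), 6), 782) = Add(Add(8, 6), 782) = Add(14, 782) = 796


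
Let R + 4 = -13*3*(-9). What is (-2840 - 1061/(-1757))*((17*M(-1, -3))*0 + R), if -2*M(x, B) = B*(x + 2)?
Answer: -1731120193/1757 ≈ -9.8527e+5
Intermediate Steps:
M(x, B) = -B*(2 + x)/2 (M(x, B) = -B*(x + 2)/2 = -B*(2 + x)/2)
R = 347 (R = -4 - 13*3*(-9) = -4 - 39*(-9) = -4 + 351 = 347)
(-2840 - 1061/(-1757))*((17*M(-1, -3))*0 + R) = (-2840 - 1061/(-1757))*((17*(-1/2*(-3)*(2 - 1)))*0 + 347) = (-2840 - 1061*(-1/1757))*((17*(-1/2*(-3)*1))*0 + 347) = (-2840 + 1061/1757)*((17*(3/2))*0 + 347) = -4988819*((51/2)*0 + 347)/1757 = -4988819*(0 + 347)/1757 = -4988819/1757*347 = -1731120193/1757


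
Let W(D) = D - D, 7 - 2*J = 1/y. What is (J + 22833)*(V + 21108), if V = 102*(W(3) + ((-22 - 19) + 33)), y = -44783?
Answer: 1092229694640/2357 ≈ 4.6340e+8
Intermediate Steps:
J = 156741/44783 (J = 7/2 - ½/(-44783) = 7/2 - ½*(-1/44783) = 7/2 + 1/89566 = 156741/44783 ≈ 3.5000)
W(D) = 0
V = -816 (V = 102*(0 + ((-22 - 19) + 33)) = 102*(0 + (-41 + 33)) = 102*(0 - 8) = 102*(-8) = -816)
(J + 22833)*(V + 21108) = (156741/44783 + 22833)*(-816 + 21108) = (1022686980/44783)*20292 = 1092229694640/2357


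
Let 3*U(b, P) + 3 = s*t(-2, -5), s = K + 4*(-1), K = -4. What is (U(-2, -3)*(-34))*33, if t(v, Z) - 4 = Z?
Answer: -1870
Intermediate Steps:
t(v, Z) = 4 + Z
s = -8 (s = -4 + 4*(-1) = -4 - 4 = -8)
U(b, P) = 5/3 (U(b, P) = -1 + (-8*(4 - 5))/3 = -1 + (-8*(-1))/3 = -1 + (1/3)*8 = -1 + 8/3 = 5/3)
(U(-2, -3)*(-34))*33 = ((5/3)*(-34))*33 = -170/3*33 = -1870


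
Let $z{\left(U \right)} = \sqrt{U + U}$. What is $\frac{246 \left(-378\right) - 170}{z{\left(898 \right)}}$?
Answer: $- \frac{46579 \sqrt{449}}{449} \approx -2198.2$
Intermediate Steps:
$z{\left(U \right)} = \sqrt{2} \sqrt{U}$ ($z{\left(U \right)} = \sqrt{2 U} = \sqrt{2} \sqrt{U}$)
$\frac{246 \left(-378\right) - 170}{z{\left(898 \right)}} = \frac{246 \left(-378\right) - 170}{\sqrt{2} \sqrt{898}} = \frac{-92988 - 170}{2 \sqrt{449}} = - 93158 \frac{\sqrt{449}}{898} = - \frac{46579 \sqrt{449}}{449}$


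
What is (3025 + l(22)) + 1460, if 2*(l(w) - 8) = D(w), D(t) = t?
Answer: 4504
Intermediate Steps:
l(w) = 8 + w/2
(3025 + l(22)) + 1460 = (3025 + (8 + (½)*22)) + 1460 = (3025 + (8 + 11)) + 1460 = (3025 + 19) + 1460 = 3044 + 1460 = 4504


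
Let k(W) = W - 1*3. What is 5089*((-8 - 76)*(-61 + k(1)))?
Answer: 26930988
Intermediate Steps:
k(W) = -3 + W (k(W) = W - 3 = -3 + W)
5089*((-8 - 76)*(-61 + k(1))) = 5089*((-8 - 76)*(-61 + (-3 + 1))) = 5089*(-84*(-61 - 2)) = 5089*(-84*(-63)) = 5089*5292 = 26930988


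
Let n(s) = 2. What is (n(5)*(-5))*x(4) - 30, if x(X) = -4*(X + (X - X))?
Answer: 130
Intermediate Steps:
x(X) = -4*X (x(X) = -4*(X + 0) = -4*X)
(n(5)*(-5))*x(4) - 30 = (2*(-5))*(-4*4) - 30 = -10*(-16) - 30 = 160 - 30 = 130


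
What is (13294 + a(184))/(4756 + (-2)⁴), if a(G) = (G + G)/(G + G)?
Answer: 13295/4772 ≈ 2.7860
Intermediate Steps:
a(G) = 1 (a(G) = (2*G)/((2*G)) = (2*G)*(1/(2*G)) = 1)
(13294 + a(184))/(4756 + (-2)⁴) = (13294 + 1)/(4756 + (-2)⁴) = 13295/(4756 + 16) = 13295/4772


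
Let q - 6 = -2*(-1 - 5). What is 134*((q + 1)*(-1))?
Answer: -2546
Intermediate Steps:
q = 18 (q = 6 - 2*(-1 - 5) = 6 - 2*(-6) = 6 + 12 = 18)
134*((q + 1)*(-1)) = 134*((18 + 1)*(-1)) = 134*(19*(-1)) = 134*(-19) = -2546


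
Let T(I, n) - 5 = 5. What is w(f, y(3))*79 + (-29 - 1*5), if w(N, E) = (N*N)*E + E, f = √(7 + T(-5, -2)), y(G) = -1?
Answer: -1456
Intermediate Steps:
T(I, n) = 10 (T(I, n) = 5 + 5 = 10)
f = √17 (f = √(7 + 10) = √17 ≈ 4.1231)
w(N, E) = E + E*N² (w(N, E) = N²*E + E = E*N² + E = E + E*N²)
w(f, y(3))*79 + (-29 - 1*5) = -(1 + (√17)²)*79 + (-29 - 1*5) = -(1 + 17)*79 + (-29 - 5) = -1*18*79 - 34 = -18*79 - 34 = -1422 - 34 = -1456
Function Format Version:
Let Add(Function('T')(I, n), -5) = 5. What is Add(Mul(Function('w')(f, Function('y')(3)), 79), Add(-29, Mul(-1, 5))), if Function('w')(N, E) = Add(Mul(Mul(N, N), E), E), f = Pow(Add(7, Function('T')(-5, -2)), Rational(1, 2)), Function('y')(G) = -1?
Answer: -1456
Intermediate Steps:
Function('T')(I, n) = 10 (Function('T')(I, n) = Add(5, 5) = 10)
f = Pow(17, Rational(1, 2)) (f = Pow(Add(7, 10), Rational(1, 2)) = Pow(17, Rational(1, 2)) ≈ 4.1231)
Function('w')(N, E) = Add(E, Mul(E, Pow(N, 2))) (Function('w')(N, E) = Add(Mul(Pow(N, 2), E), E) = Add(Mul(E, Pow(N, 2)), E) = Add(E, Mul(E, Pow(N, 2))))
Add(Mul(Function('w')(f, Function('y')(3)), 79), Add(-29, Mul(-1, 5))) = Add(Mul(Mul(-1, Add(1, Pow(Pow(17, Rational(1, 2)), 2))), 79), Add(-29, Mul(-1, 5))) = Add(Mul(Mul(-1, Add(1, 17)), 79), Add(-29, -5)) = Add(Mul(Mul(-1, 18), 79), -34) = Add(Mul(-18, 79), -34) = Add(-1422, -34) = -1456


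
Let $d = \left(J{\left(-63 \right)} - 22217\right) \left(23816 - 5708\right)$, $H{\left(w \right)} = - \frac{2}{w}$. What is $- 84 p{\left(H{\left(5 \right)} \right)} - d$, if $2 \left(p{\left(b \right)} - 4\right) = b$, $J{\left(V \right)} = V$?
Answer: $\frac{2017229604}{5} \approx 4.0345 \cdot 10^{8}$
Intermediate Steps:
$p{\left(b \right)} = 4 + \frac{b}{2}$
$d = -403446240$ ($d = \left(-63 - 22217\right) \left(23816 - 5708\right) = \left(-22280\right) 18108 = -403446240$)
$- 84 p{\left(H{\left(5 \right)} \right)} - d = - 84 \left(4 + \frac{\left(-2\right) \frac{1}{5}}{2}\right) - -403446240 = - 84 \left(4 + \frac{\left(-2\right) \frac{1}{5}}{2}\right) + 403446240 = - 84 \left(4 + \frac{1}{2} \left(- \frac{2}{5}\right)\right) + 403446240 = - 84 \left(4 - \frac{1}{5}\right) + 403446240 = \left(-84\right) \frac{19}{5} + 403446240 = - \frac{1596}{5} + 403446240 = \frac{2017229604}{5}$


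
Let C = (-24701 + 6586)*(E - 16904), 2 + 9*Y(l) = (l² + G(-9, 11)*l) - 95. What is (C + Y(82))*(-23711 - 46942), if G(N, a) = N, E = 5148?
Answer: -15046304871433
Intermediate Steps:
Y(l) = -97/9 - l + l²/9 (Y(l) = -2/9 + ((l² - 9*l) - 95)/9 = -2/9 + (-95 + l² - 9*l)/9 = -2/9 + (-95/9 - l + l²/9) = -97/9 - l + l²/9)
C = 212959940 (C = (-24701 + 6586)*(5148 - 16904) = -18115*(-11756) = 212959940)
(C + Y(82))*(-23711 - 46942) = (212959940 + (-97/9 - 1*82 + (⅑)*82²))*(-23711 - 46942) = (212959940 + (-97/9 - 82 + (⅑)*6724))*(-70653) = (212959940 + (-97/9 - 82 + 6724/9))*(-70653) = (212959940 + 1963/3)*(-70653) = (638881783/3)*(-70653) = -15046304871433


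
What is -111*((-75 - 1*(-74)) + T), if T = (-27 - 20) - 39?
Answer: 9657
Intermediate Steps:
T = -86 (T = -47 - 39 = -86)
-111*((-75 - 1*(-74)) + T) = -111*((-75 - 1*(-74)) - 86) = -111*((-75 + 74) - 86) = -111*(-1 - 86) = -111*(-87) = 9657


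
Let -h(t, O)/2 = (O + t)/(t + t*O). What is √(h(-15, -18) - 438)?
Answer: 2*I*√790670/85 ≈ 20.922*I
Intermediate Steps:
h(t, O) = -2*(O + t)/(t + O*t) (h(t, O) = -2*(O + t)/(t + t*O) = -2*(O + t)/(t + O*t))
√(h(-15, -18) - 438) = √(2*(-1*(-18) - 1*(-15))/(-15*(1 - 18)) - 438) = √(2*(-1/15)*(18 + 15)/(-17) - 438) = √(2*(-1/15)*(-1/17)*33 - 438) = √(22/85 - 438) = √(-37208/85) = 2*I*√790670/85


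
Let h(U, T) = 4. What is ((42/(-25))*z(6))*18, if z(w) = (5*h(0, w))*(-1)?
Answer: 3024/5 ≈ 604.80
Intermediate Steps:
z(w) = -20 (z(w) = (5*4)*(-1) = 20*(-1) = -20)
((42/(-25))*z(6))*18 = ((42/(-25))*(-20))*18 = ((42*(-1/25))*(-20))*18 = -42/25*(-20)*18 = (168/5)*18 = 3024/5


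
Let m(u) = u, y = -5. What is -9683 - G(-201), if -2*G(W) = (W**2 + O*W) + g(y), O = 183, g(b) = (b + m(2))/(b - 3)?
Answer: -125981/16 ≈ -7873.8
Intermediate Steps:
g(b) = (2 + b)/(-3 + b) (g(b) = (b + 2)/(b - 3) = (2 + b)/(-3 + b))
G(W) = -3/16 - 183*W/2 - W**2/2 (G(W) = -((W**2 + 183*W) + (2 - 5)/(-3 - 5))/2 = -((W**2 + 183*W) - 3/(-8))/2 = -((W**2 + 183*W) - 1/8*(-3))/2 = -((W**2 + 183*W) + 3/8)/2 = -(3/8 + W**2 + 183*W)/2 = -3/16 - 183*W/2 - W**2/2)
-9683 - G(-201) = -9683 - (-3/16 - 183/2*(-201) - 1/2*(-201)**2) = -9683 - (-3/16 + 36783/2 - 1/2*40401) = -9683 - (-3/16 + 36783/2 - 40401/2) = -9683 - 1*(-28947/16) = -9683 + 28947/16 = -125981/16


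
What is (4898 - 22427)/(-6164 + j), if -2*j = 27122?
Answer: 5843/6575 ≈ 0.88867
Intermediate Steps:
j = -13561 (j = -1/2*27122 = -13561)
(4898 - 22427)/(-6164 + j) = (4898 - 22427)/(-6164 - 13561) = -17529/(-19725) = -17529*(-1/19725) = 5843/6575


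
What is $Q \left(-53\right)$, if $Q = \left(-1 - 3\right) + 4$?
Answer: $0$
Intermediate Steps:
$Q = 0$ ($Q = -4 + 4 = 0$)
$Q \left(-53\right) = 0 \left(-53\right) = 0$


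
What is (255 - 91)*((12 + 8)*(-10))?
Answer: -32800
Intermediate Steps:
(255 - 91)*((12 + 8)*(-10)) = 164*(20*(-10)) = 164*(-200) = -32800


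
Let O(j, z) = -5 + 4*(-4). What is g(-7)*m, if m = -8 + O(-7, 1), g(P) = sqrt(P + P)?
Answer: -29*I*sqrt(14) ≈ -108.51*I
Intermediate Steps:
O(j, z) = -21 (O(j, z) = -5 - 16 = -21)
g(P) = sqrt(2)*sqrt(P) (g(P) = sqrt(2*P) = sqrt(2)*sqrt(P))
m = -29 (m = -8 - 21 = -29)
g(-7)*m = (sqrt(2)*sqrt(-7))*(-29) = (sqrt(2)*(I*sqrt(7)))*(-29) = (I*sqrt(14))*(-29) = -29*I*sqrt(14)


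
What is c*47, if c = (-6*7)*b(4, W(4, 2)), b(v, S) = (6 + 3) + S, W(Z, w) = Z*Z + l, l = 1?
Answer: -51324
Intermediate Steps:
W(Z, w) = 1 + Z² (W(Z, w) = Z*Z + 1 = Z² + 1 = 1 + Z²)
b(v, S) = 9 + S
c = -1092 (c = (-6*7)*(9 + (1 + 4²)) = -42*(9 + (1 + 16)) = -42*(9 + 17) = -42*26 = -1092)
c*47 = -1092*47 = -51324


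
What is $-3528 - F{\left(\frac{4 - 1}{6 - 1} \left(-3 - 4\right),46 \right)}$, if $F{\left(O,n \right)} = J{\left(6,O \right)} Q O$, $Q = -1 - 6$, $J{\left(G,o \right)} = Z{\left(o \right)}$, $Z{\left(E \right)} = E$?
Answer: $- \frac{85113}{25} \approx -3404.5$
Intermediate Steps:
$J{\left(G,o \right)} = o$
$Q = -7$ ($Q = -1 - 6 = -7$)
$F{\left(O,n \right)} = - 7 O^{2}$ ($F{\left(O,n \right)} = O \left(- 7 O\right) = - 7 O^{2}$)
$-3528 - F{\left(\frac{4 - 1}{6 - 1} \left(-3 - 4\right),46 \right)} = -3528 - - 7 \left(\frac{4 - 1}{6 - 1} \left(-3 - 4\right)\right)^{2} = -3528 - - 7 \left(\frac{3}{5} \left(-7\right)\right)^{2} = -3528 - - 7 \left(- \frac{21}{5}\right)^{2} = -3528 - \left(-7\right) \frac{441}{25} = -3528 - - \frac{3087}{25} = -3528 + \frac{3087}{25} = - \frac{85113}{25}$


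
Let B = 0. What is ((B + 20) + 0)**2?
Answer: 400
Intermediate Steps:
((B + 20) + 0)**2 = ((0 + 20) + 0)**2 = (20 + 0)**2 = 20**2 = 400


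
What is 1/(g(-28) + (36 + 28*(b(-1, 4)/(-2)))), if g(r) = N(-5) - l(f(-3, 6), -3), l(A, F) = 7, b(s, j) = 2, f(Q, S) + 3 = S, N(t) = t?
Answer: -1/4 ≈ -0.25000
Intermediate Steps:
f(Q, S) = -3 + S
g(r) = -12 (g(r) = -5 - 1*7 = -5 - 7 = -12)
1/(g(-28) + (36 + 28*(b(-1, 4)/(-2)))) = 1/(-12 + (36 + 28*(2/(-2)))) = 1/(-12 + (36 + 28*(2*(-1/2)))) = 1/(-12 + (36 + 28*(-1))) = 1/(-12 + (36 - 28)) = 1/(-12 + 8) = 1/(-4) = -1/4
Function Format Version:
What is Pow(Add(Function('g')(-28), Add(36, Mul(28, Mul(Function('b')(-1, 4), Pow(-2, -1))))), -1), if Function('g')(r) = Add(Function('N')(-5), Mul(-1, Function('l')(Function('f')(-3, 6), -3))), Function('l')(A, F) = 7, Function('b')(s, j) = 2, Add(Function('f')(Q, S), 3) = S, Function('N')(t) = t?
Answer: Rational(-1, 4) ≈ -0.25000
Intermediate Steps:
Function('f')(Q, S) = Add(-3, S)
Function('g')(r) = -12 (Function('g')(r) = Add(-5, Mul(-1, 7)) = Add(-5, -7) = -12)
Pow(Add(Function('g')(-28), Add(36, Mul(28, Mul(Function('b')(-1, 4), Pow(-2, -1))))), -1) = Pow(Add(-12, Add(36, Mul(28, Mul(2, Pow(-2, -1))))), -1) = Pow(Add(-12, Add(36, Mul(28, Mul(2, Rational(-1, 2))))), -1) = Pow(Add(-12, Add(36, Mul(28, -1))), -1) = Pow(Add(-12, Add(36, -28)), -1) = Pow(Add(-12, 8), -1) = Pow(-4, -1) = Rational(-1, 4)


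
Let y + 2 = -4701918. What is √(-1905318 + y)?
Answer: I*√6607238 ≈ 2570.5*I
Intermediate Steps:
y = -4701920 (y = -2 - 4701918 = -4701920)
√(-1905318 + y) = √(-1905318 - 4701920) = √(-6607238) = I*√6607238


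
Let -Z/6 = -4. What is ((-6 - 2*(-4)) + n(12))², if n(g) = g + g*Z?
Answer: 91204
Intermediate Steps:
Z = 24 (Z = -6*(-4) = 24)
n(g) = 25*g (n(g) = g + g*24 = g + 24*g = 25*g)
((-6 - 2*(-4)) + n(12))² = ((-6 - 2*(-4)) + 25*12)² = ((-6 + 8) + 300)² = (2 + 300)² = 302² = 91204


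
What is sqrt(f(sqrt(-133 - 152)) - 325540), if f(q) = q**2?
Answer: 5*I*sqrt(13033) ≈ 570.81*I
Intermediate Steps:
sqrt(f(sqrt(-133 - 152)) - 325540) = sqrt((sqrt(-133 - 152))**2 - 325540) = sqrt((sqrt(-285))**2 - 325540) = sqrt((I*sqrt(285))**2 - 325540) = sqrt(-285 - 325540) = sqrt(-325825) = 5*I*sqrt(13033)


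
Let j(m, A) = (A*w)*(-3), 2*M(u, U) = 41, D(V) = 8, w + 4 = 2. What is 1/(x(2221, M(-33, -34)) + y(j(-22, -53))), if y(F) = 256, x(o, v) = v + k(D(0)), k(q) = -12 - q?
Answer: 2/513 ≈ 0.0038986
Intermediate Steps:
w = -2 (w = -4 + 2 = -2)
M(u, U) = 41/2 (M(u, U) = (½)*41 = 41/2)
x(o, v) = -20 + v (x(o, v) = v + (-12 - 1*8) = v + (-12 - 8) = v - 20 = -20 + v)
j(m, A) = 6*A (j(m, A) = (A*(-2))*(-3) = -2*A*(-3) = 6*A)
1/(x(2221, M(-33, -34)) + y(j(-22, -53))) = 1/((-20 + 41/2) + 256) = 1/(½ + 256) = 1/(513/2) = 2/513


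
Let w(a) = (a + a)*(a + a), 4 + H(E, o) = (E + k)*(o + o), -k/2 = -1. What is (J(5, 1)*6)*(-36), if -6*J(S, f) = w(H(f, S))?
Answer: 97344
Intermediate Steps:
k = 2 (k = -2*(-1) = 2)
H(E, o) = -4 + 2*o*(2 + E) (H(E, o) = -4 + (E + 2)*(o + o) = -4 + (2 + E)*(2*o) = -4 + 2*o*(2 + E))
w(a) = 4*a**2 (w(a) = (2*a)*(2*a) = 4*a**2)
J(S, f) = -2*(-4 + 4*S + 2*S*f)**2/3 (J(S, f) = -2*(-4 + 4*S + 2*f*S)**2/3 = -2*(-4 + 4*S + 2*S*f)**2/3)
(J(5, 1)*6)*(-36) = (-8*(-2 + 2*5 + 5*1)**2/3*6)*(-36) = (-8*(-2 + 10 + 5)**2/3*6)*(-36) = (-8/3*13**2*6)*(-36) = (-8/3*169*6)*(-36) = -1352/3*6*(-36) = -2704*(-36) = 97344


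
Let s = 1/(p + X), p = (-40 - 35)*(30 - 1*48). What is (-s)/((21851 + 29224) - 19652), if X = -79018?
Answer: 1/2440561564 ≈ 4.0974e-10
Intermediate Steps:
p = 1350 (p = -75*(30 - 48) = -75*(-18) = 1350)
s = -1/77668 (s = 1/(1350 - 79018) = 1/(-77668) = -1/77668 ≈ -1.2875e-5)
(-s)/((21851 + 29224) - 19652) = (-1*(-1/77668))/((21851 + 29224) - 19652) = 1/(77668*(51075 - 19652)) = (1/77668)/31423 = (1/77668)*(1/31423) = 1/2440561564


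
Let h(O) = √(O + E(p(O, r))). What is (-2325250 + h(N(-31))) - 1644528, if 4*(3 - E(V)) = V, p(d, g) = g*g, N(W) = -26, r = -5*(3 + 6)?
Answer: -3969778 + I*√2117/2 ≈ -3.9698e+6 + 23.005*I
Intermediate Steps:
r = -45 (r = -5*9 = -45)
p(d, g) = g²
E(V) = 3 - V/4
h(O) = √(-2013/4 + O) (h(O) = √(O + (3 - ¼*(-45)²)) = √(O + (3 - ¼*2025)) = √(O + (3 - 2025/4)) = √(O - 2013/4) = √(-2013/4 + O))
(-2325250 + h(N(-31))) - 1644528 = (-2325250 + √(-2013 + 4*(-26))/2) - 1644528 = (-2325250 + √(-2013 - 104)/2) - 1644528 = (-2325250 + √(-2117)/2) - 1644528 = (-2325250 + (I*√2117)/2) - 1644528 = (-2325250 + I*√2117/2) - 1644528 = -3969778 + I*√2117/2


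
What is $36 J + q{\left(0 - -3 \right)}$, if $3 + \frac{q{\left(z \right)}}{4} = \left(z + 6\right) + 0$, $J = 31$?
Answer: $1140$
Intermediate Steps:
$q{\left(z \right)} = 12 + 4 z$ ($q{\left(z \right)} = -12 + 4 \left(\left(z + 6\right) + 0\right) = -12 + 4 \left(\left(6 + z\right) + 0\right) = -12 + 4 \left(6 + z\right) = -12 + \left(24 + 4 z\right) = 12 + 4 z$)
$36 J + q{\left(0 - -3 \right)} = 36 \cdot 31 + \left(12 + 4 \left(0 - -3\right)\right) = 1116 + \left(12 + 4 \left(0 + 3\right)\right) = 1116 + \left(12 + 4 \cdot 3\right) = 1116 + \left(12 + 12\right) = 1116 + 24 = 1140$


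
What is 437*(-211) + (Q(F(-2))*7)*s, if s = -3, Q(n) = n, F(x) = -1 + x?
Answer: -92144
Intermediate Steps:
437*(-211) + (Q(F(-2))*7)*s = 437*(-211) + ((-1 - 2)*7)*(-3) = -92207 - 3*7*(-3) = -92207 - 21*(-3) = -92207 + 63 = -92144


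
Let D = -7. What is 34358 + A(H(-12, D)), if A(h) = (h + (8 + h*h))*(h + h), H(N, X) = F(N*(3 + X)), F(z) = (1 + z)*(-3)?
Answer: -6277822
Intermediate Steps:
F(z) = -3 - 3*z
H(N, X) = -3 - 3*N*(3 + X)
A(h) = 2*h*(8 + h + h**2) (A(h) = (h + (8 + h**2))*(2*h) = (8 + h + h**2)*(2*h) = 2*h*(8 + h + h**2))
34358 + A(H(-12, D)) = 34358 + 2*(-3 - 3*(-12)*(3 - 7))*(8 + (-3 - 3*(-12)*(3 - 7)) + (-3 - 3*(-12)*(3 - 7))**2) = 34358 + 2*(-3 - 3*(-12)*(-4))*(8 + (-3 - 3*(-12)*(-4)) + (-3 - 3*(-12)*(-4))**2) = 34358 + 2*(-3 - 144)*(8 + (-3 - 144) + (-3 - 144)**2) = 34358 + 2*(-147)*(8 - 147 + (-147)**2) = 34358 + 2*(-147)*(8 - 147 + 21609) = 34358 + 2*(-147)*21470 = 34358 - 6312180 = -6277822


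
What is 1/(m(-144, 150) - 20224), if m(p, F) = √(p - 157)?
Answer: -20224/409010477 - I*√301/409010477 ≈ -4.9446e-5 - 4.2418e-8*I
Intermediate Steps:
m(p, F) = √(-157 + p)
1/(m(-144, 150) - 20224) = 1/(√(-157 - 144) - 20224) = 1/(√(-301) - 20224) = 1/(I*√301 - 20224) = 1/(-20224 + I*√301)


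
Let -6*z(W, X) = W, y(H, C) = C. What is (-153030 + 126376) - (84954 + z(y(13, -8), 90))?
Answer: -334828/3 ≈ -1.1161e+5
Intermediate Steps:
z(W, X) = -W/6
(-153030 + 126376) - (84954 + z(y(13, -8), 90)) = (-153030 + 126376) - (84954 - ⅙*(-8)) = -26654 - (84954 + 4/3) = -26654 - 1*254866/3 = -26654 - 254866/3 = -334828/3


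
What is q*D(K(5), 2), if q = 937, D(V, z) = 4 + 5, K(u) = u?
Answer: 8433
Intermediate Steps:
D(V, z) = 9
q*D(K(5), 2) = 937*9 = 8433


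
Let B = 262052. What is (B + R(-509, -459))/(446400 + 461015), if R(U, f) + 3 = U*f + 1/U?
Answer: 252301119/461874235 ≈ 0.54626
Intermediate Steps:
R(U, f) = -3 + 1/U + U*f (R(U, f) = -3 + (U*f + 1/U) = -3 + (1/U + U*f) = -3 + 1/U + U*f)
(B + R(-509, -459))/(446400 + 461015) = (262052 + (-3 + 1/(-509) - 509*(-459)))/(446400 + 461015) = (262052 + (-3 - 1/509 + 233631))/907415 = (262052 + 118916651/509)*(1/907415) = (252301119/509)*(1/907415) = 252301119/461874235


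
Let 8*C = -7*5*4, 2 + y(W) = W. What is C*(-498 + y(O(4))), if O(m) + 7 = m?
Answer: 17605/2 ≈ 8802.5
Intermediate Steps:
O(m) = -7 + m
y(W) = -2 + W
C = -35/2 (C = (-7*5*4)/8 = (-35*4)/8 = (1/8)*(-140) = -35/2 ≈ -17.500)
C*(-498 + y(O(4))) = -35*(-498 + (-2 + (-7 + 4)))/2 = -35*(-498 + (-2 - 3))/2 = -35*(-498 - 5)/2 = -35/2*(-503) = 17605/2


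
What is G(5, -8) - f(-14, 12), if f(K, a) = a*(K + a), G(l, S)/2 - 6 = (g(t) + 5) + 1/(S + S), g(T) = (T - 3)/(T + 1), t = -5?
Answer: 399/8 ≈ 49.875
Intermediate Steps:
g(T) = (-3 + T)/(1 + T)
G(l, S) = 26 + 1/S (G(l, S) = 12 + 2*(((-3 - 5)/(1 - 5) + 5) + 1/(S + S)) = 12 + 2*((-8/(-4) + 5) + 1/(2*S)) = 12 + 2*((-¼*(-8) + 5) + 1/(2*S)) = 12 + 2*((2 + 5) + 1/(2*S)) = 12 + 2*(7 + 1/(2*S)) = 12 + (14 + 1/S) = 26 + 1/S)
G(5, -8) - f(-14, 12) = (26 + 1/(-8)) - 12*(-14 + 12) = (26 - ⅛) - 12*(-2) = 207/8 - 1*(-24) = 207/8 + 24 = 399/8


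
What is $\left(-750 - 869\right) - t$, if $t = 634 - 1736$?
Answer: $-517$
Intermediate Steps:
$t = -1102$ ($t = 634 - 1736 = -1102$)
$\left(-750 - 869\right) - t = \left(-750 - 869\right) - -1102 = -1619 + 1102 = -517$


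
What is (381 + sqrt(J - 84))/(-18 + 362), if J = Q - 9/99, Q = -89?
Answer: 381/344 + I*sqrt(1309)/946 ≈ 1.1076 + 0.038245*I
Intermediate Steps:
J = -980/11 (J = -89 - 9/99 = -89 - 1*1/11 = -89 - 1/11 = -980/11 ≈ -89.091)
(381 + sqrt(J - 84))/(-18 + 362) = (381 + sqrt(-980/11 - 84))/(-18 + 362) = (381 + sqrt(-1904/11))/344 = (381 + 4*I*sqrt(1309)/11)*(1/344) = 381/344 + I*sqrt(1309)/946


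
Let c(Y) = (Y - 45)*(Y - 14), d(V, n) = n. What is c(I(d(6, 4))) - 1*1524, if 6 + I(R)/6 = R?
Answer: -42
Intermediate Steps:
I(R) = -36 + 6*R
c(Y) = (-45 + Y)*(-14 + Y)
c(I(d(6, 4))) - 1*1524 = (630 + (-36 + 6*4)² - 59*(-36 + 6*4)) - 1*1524 = (630 + (-36 + 24)² - 59*(-36 + 24)) - 1524 = (630 + (-12)² - 59*(-12)) - 1524 = (630 + 144 + 708) - 1524 = 1482 - 1524 = -42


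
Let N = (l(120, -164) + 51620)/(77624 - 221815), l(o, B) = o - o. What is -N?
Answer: 51620/144191 ≈ 0.35800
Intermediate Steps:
l(o, B) = 0
N = -51620/144191 (N = (0 + 51620)/(77624 - 221815) = 51620/(-144191) = 51620*(-1/144191) = -51620/144191 ≈ -0.35800)
-N = -1*(-51620/144191) = 51620/144191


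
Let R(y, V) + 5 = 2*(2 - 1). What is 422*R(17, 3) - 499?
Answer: -1765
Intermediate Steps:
R(y, V) = -3 (R(y, V) = -5 + 2*(2 - 1) = -5 + 2*1 = -5 + 2 = -3)
422*R(17, 3) - 499 = 422*(-3) - 499 = -1266 - 499 = -1765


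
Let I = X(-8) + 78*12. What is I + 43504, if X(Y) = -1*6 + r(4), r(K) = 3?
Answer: 44437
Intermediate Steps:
X(Y) = -3 (X(Y) = -1*6 + 3 = -6 + 3 = -3)
I = 933 (I = -3 + 78*12 = -3 + 936 = 933)
I + 43504 = 933 + 43504 = 44437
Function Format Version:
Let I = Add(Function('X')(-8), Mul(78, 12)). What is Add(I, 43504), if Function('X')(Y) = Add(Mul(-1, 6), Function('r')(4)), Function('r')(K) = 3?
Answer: 44437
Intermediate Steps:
Function('X')(Y) = -3 (Function('X')(Y) = Add(Mul(-1, 6), 3) = Add(-6, 3) = -3)
I = 933 (I = Add(-3, Mul(78, 12)) = Add(-3, 936) = 933)
Add(I, 43504) = Add(933, 43504) = 44437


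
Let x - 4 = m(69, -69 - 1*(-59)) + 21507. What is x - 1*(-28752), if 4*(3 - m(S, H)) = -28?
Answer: 50273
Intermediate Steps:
m(S, H) = 10 (m(S, H) = 3 - ¼*(-28) = 3 + 7 = 10)
x = 21521 (x = 4 + (10 + 21507) = 4 + 21517 = 21521)
x - 1*(-28752) = 21521 - 1*(-28752) = 21521 + 28752 = 50273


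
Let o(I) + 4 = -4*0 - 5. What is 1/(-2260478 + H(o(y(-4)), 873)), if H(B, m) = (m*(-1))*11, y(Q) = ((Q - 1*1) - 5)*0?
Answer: -1/2270081 ≈ -4.4051e-7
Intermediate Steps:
y(Q) = 0 (y(Q) = ((Q - 1) - 5)*0 = ((-1 + Q) - 5)*0 = (-6 + Q)*0 = 0)
o(I) = -9 (o(I) = -4 + (-4*0 - 5) = -4 + (0 - 5) = -4 - 5 = -9)
H(B, m) = -11*m (H(B, m) = -m*11 = -11*m)
1/(-2260478 + H(o(y(-4)), 873)) = 1/(-2260478 - 11*873) = 1/(-2260478 - 9603) = 1/(-2270081) = -1/2270081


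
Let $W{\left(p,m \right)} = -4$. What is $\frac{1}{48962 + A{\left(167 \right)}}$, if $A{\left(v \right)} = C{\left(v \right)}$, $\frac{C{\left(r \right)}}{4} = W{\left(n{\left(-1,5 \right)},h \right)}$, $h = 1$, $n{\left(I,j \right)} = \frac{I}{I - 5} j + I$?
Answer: $\frac{1}{48946} \approx 2.0431 \cdot 10^{-5}$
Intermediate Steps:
$n{\left(I,j \right)} = I + \frac{I j}{-5 + I}$ ($n{\left(I,j \right)} = \frac{I}{-5 + I} j + I = \frac{I j}{-5 + I} + I = I + \frac{I j}{-5 + I}$)
$C{\left(r \right)} = -16$ ($C{\left(r \right)} = 4 \left(-4\right) = -16$)
$A{\left(v \right)} = -16$
$\frac{1}{48962 + A{\left(167 \right)}} = \frac{1}{48962 - 16} = \frac{1}{48946}$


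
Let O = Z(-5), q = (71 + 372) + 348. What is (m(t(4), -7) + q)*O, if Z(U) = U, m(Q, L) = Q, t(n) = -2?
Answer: -3945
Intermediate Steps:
q = 791 (q = 443 + 348 = 791)
O = -5
(m(t(4), -7) + q)*O = (-2 + 791)*(-5) = 789*(-5) = -3945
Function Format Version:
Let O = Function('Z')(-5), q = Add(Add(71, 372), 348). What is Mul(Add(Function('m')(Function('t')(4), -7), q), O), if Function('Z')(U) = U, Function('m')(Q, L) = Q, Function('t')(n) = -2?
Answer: -3945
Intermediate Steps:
q = 791 (q = Add(443, 348) = 791)
O = -5
Mul(Add(Function('m')(Function('t')(4), -7), q), O) = Mul(Add(-2, 791), -5) = Mul(789, -5) = -3945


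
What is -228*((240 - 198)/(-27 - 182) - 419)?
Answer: 1051356/11 ≈ 95578.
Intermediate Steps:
-228*((240 - 198)/(-27 - 182) - 419) = -228*(42/(-209) - 419) = -228*(42*(-1/209) - 419) = -228*(-42/209 - 419) = -228*(-87613/209) = 1051356/11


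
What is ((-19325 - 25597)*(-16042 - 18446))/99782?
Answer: 774634968/49891 ≈ 15527.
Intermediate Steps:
((-19325 - 25597)*(-16042 - 18446))/99782 = -44922*(-34488)*(1/99782) = 1549269936*(1/99782) = 774634968/49891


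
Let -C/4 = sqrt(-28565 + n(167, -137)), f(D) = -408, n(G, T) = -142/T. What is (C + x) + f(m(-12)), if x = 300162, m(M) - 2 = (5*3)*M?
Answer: 299754 - 12*I*sqrt(59568559)/137 ≈ 2.9975e+5 - 676.04*I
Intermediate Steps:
m(M) = 2 + 15*M (m(M) = 2 + (5*3)*M = 2 + 15*M)
C = -12*I*sqrt(59568559)/137 (C = -4*sqrt(-28565 - 142/(-137)) = -4*sqrt(-28565 - 142*(-1/137)) = -4*sqrt(-28565 + 142/137) = -12*I*sqrt(59568559)/137 ≈ -676.04*I)
(C + x) + f(m(-12)) = (-12*I*sqrt(59568559)/137 + 300162) - 408 = (300162 - 12*I*sqrt(59568559)/137) - 408 = 299754 - 12*I*sqrt(59568559)/137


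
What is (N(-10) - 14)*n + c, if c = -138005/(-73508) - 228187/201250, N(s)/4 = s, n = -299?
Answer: 5192752364049/321597500 ≈ 16147.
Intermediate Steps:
N(s) = 4*s
c = 239129049/321597500 (c = -138005*(-1/73508) - 228187*1/201250 = 138005/73508 - 228187/201250 = 239129049/321597500 ≈ 0.74357)
(N(-10) - 14)*n + c = (4*(-10) - 14)*(-299) + 239129049/321597500 = (-40 - 14)*(-299) + 239129049/321597500 = -54*(-299) + 239129049/321597500 = 16146 + 239129049/321597500 = 5192752364049/321597500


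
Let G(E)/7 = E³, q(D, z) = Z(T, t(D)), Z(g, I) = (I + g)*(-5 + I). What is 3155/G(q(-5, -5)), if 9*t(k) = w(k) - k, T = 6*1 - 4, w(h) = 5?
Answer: -335339271/1317668800 ≈ -0.25449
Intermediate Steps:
T = 2 (T = 6 - 4 = 2)
t(k) = 5/9 - k/9 (t(k) = (5 - k)/9 = 5/9 - k/9)
Z(g, I) = (-5 + I)*(I + g)
q(D, z) = -35/3 + (5/9 - D/9)² + D/3 (q(D, z) = (5/9 - D/9)² - 5*(5/9 - D/9) - 5*2 + (5/9 - D/9)*2 = (5/9 - D/9)² + (-25/9 + 5*D/9) - 10 + (10/9 - 2*D/9) = -35/3 + (5/9 - D/9)² + D/3)
G(E) = 7*E³
3155/G(q(-5, -5)) = 3155/((7*(-920/81 + (1/81)*(-5)² + (17/81)*(-5))³)) = 3155/((7*(-920/81 + (1/81)*25 - 85/81)³)) = 3155/((7*(-920/81 + 25/81 - 85/81)³)) = 3155/((7*(-980/81)³)) = 3155/((7*(-941192000/531441))) = 3155/(-6588344000/531441) = 3155*(-531441/6588344000) = -335339271/1317668800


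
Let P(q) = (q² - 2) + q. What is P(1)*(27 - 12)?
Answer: 0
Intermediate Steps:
P(q) = -2 + q + q² (P(q) = (-2 + q²) + q = -2 + q + q²)
P(1)*(27 - 12) = (-2 + 1 + 1²)*(27 - 12) = (-2 + 1 + 1)*15 = 0*15 = 0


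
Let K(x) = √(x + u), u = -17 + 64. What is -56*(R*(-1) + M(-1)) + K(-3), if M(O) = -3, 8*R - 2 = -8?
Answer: 126 + 2*√11 ≈ 132.63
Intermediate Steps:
R = -¾ (R = ¼ + (⅛)*(-8) = ¼ - 1 = -¾ ≈ -0.75000)
u = 47
K(x) = √(47 + x) (K(x) = √(x + 47) = √(47 + x))
-56*(R*(-1) + M(-1)) + K(-3) = -56*(-¾*(-1) - 3) + √(47 - 3) = -56*(¾ - 3) + √44 = -56*(-9/4) + 2*√11 = 126 + 2*√11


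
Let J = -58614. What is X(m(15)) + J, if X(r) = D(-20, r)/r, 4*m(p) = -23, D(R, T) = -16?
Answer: -1348058/23 ≈ -58611.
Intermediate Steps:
m(p) = -23/4 (m(p) = (1/4)*(-23) = -23/4)
X(r) = -16/r
X(m(15)) + J = -16/(-23/4) - 58614 = -16*(-4/23) - 58614 = 64/23 - 58614 = -1348058/23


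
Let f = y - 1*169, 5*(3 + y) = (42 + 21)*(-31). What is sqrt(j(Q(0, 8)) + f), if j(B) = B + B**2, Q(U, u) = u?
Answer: I*sqrt(12265)/5 ≈ 22.15*I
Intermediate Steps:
y = -1968/5 (y = -3 + ((42 + 21)*(-31))/5 = -3 + (63*(-31))/5 = -3 + (1/5)*(-1953) = -3 - 1953/5 = -1968/5 ≈ -393.60)
f = -2813/5 (f = -1968/5 - 1*169 = -1968/5 - 169 = -2813/5 ≈ -562.60)
sqrt(j(Q(0, 8)) + f) = sqrt(8*(1 + 8) - 2813/5) = sqrt(8*9 - 2813/5) = sqrt(72 - 2813/5) = sqrt(-2453/5) = I*sqrt(12265)/5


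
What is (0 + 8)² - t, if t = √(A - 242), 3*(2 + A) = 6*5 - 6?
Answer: 64 - 2*I*√59 ≈ 64.0 - 15.362*I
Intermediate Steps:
A = 6 (A = -2 + (6*5 - 6)/3 = -2 + (30 - 6)/3 = -2 + (⅓)*24 = -2 + 8 = 6)
t = 2*I*√59 (t = √(6 - 242) = √(-236) = 2*I*√59 ≈ 15.362*I)
(0 + 8)² - t = (0 + 8)² - 2*I*√59 = 8² - 2*I*√59 = 64 - 2*I*√59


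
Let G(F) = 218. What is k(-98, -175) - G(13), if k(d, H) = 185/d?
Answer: -21549/98 ≈ -219.89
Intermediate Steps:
k(-98, -175) - G(13) = 185/(-98) - 1*218 = 185*(-1/98) - 218 = -185/98 - 218 = -21549/98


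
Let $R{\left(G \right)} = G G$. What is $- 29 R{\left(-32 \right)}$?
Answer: $-29696$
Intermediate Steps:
$R{\left(G \right)} = G^{2}$
$- 29 R{\left(-32 \right)} = - 29 \left(-32\right)^{2} = \left(-29\right) 1024 = -29696$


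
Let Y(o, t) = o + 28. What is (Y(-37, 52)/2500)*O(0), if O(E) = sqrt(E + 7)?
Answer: -9*sqrt(7)/2500 ≈ -0.0095247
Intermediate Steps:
Y(o, t) = 28 + o
O(E) = sqrt(7 + E)
(Y(-37, 52)/2500)*O(0) = ((28 - 37)/2500)*sqrt(7 + 0) = (-9*1/2500)*sqrt(7) = -9*sqrt(7)/2500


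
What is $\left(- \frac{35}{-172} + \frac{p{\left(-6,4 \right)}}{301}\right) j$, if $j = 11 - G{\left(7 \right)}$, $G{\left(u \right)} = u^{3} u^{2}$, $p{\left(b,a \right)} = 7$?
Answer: $- \frac{163761}{43} \approx -3808.4$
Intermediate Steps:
$G{\left(u \right)} = u^{5}$
$j = -16796$ ($j = 11 - 7^{5} = 11 - 16807 = -16796$)
$\left(- \frac{35}{-172} + \frac{p{\left(-6,4 \right)}}{301}\right) j = \left(- \frac{35}{-172} + \frac{7}{301}\right) \left(-16796\right) = \left(\left(-35\right) \left(- \frac{1}{172}\right) + 7 \cdot \frac{1}{301}\right) \left(-16796\right) = \left(\frac{35}{172} + \frac{1}{43}\right) \left(-16796\right) = \frac{39}{172} \left(-16796\right) = - \frac{163761}{43}$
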